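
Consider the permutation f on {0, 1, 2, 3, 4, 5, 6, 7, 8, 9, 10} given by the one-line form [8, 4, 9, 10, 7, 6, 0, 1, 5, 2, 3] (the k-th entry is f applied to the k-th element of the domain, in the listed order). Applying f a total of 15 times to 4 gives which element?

Tracing 4 → 7 → … returns to 4 after 3 steps, so 4 lies in a 3-cycle (1 4 7).
Powers repeat with period 3 on this cycle, and 15 mod 3 = 0, so f^15(4) = f^0(4).
So f^15(4) = 4.

4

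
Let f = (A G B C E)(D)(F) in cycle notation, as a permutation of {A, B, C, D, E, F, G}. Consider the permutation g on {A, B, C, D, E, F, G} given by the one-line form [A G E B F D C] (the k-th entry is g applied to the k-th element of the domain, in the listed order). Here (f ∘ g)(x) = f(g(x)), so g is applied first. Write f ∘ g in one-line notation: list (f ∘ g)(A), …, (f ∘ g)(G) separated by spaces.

(f ∘ g)(x) = f(g(x)). Computing each image: f(g(A)) = f(A) = G, f(g(B)) = f(G) = B, f(g(C)) = f(E) = A, f(g(D)) = f(B) = C, f(g(E)) = f(F) = F, f(g(F)) = f(D) = D, f(g(G)) = f(C) = E.
Hence f ∘ g = [G B A C F D E].

G B A C F D E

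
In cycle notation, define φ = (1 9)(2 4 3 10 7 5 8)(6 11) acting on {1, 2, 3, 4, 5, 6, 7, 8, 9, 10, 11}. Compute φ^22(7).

5

7 lies in the 7-cycle (2 4 3 10 7 5 8).
On a 7-cycle, φ^7 is the identity, so φ^22 = φ^1 there (22 ≡ 1 mod 7).
Advancing 1 step from 7: 7 → 5.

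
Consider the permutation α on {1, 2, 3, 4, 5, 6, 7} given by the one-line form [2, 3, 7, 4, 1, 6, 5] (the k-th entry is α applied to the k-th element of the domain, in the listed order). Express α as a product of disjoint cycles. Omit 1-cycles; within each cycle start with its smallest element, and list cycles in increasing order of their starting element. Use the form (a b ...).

(1 2 3 7 5)

From 1: 1 → 2 → 3 → 7 → 5 → 1, closing the cycle (1 2 3 7 5).
Continuing from each remaining unvisited element yields (1 2 3 7 5).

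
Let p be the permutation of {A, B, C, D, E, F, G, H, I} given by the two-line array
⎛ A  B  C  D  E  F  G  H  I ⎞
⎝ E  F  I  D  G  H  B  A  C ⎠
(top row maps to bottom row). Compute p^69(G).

H

Tracing G → B → … returns to G after 6 steps, so G lies in a 6-cycle (A, E, G, B, F, H).
On a 6-cycle, p^6 is the identity, so p^69 = p^3 there (69 ≡ 3 mod 6).
Advancing 3 steps from G: G → B → F → H.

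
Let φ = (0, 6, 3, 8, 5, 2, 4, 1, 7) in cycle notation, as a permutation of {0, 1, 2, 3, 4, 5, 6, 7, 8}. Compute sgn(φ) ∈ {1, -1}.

The cycle lengths are 9.
A cycle of length ℓ contributes ℓ−1 transpositions, so φ is a product of 8 transpositions — even.

1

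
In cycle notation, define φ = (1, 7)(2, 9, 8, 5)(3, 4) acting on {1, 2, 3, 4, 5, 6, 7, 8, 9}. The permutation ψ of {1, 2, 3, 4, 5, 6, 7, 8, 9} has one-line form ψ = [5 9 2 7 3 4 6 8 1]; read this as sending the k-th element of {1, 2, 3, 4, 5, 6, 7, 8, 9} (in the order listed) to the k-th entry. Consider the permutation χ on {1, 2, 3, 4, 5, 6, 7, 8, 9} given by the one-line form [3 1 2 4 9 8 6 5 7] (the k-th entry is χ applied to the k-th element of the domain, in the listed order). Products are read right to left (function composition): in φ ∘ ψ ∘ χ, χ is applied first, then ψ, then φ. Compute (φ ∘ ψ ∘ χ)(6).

(φ ∘ ψ ∘ χ)(6) = φ(ψ(χ(6))). χ(6) = 8, then ψ(8) = 8, then φ(8) = 5, so the result is 5.

5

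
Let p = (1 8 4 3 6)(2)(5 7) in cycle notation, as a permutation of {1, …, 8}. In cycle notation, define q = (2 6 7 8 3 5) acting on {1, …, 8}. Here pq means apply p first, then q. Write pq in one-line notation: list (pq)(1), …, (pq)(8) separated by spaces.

For each element, apply p then q: 1 → 8 → 3; 2 → 2 → 6; 3 → 6 → 7; 4 → 3 → 5; 5 → 7 → 8; 6 → 1 → 1; 7 → 5 → 2; 8 → 4 → 4.
So pq in one-line form is 3 6 7 5 8 1 2 4.

3 6 7 5 8 1 2 4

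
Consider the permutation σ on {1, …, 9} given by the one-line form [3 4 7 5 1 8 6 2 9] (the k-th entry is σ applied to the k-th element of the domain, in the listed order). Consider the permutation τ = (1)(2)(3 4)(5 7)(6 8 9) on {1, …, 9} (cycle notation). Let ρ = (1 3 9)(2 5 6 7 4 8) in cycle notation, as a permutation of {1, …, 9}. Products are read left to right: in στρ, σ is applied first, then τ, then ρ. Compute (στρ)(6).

1

Chase 6: σ(6) = 8; τ(8) = 9; ρ(9) = 1. Hence (στρ)(6) = 1.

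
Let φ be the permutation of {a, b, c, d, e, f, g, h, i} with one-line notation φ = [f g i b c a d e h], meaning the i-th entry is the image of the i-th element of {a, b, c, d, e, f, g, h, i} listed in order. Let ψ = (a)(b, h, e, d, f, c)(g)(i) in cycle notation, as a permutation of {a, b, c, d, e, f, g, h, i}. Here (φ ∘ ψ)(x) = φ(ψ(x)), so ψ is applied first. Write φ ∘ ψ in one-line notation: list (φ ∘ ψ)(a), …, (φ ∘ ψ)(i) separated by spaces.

f e g a b i d c h

Chase each element through ψ then φ: a → a → f; b → h → e; c → b → g; d → f → a; e → d → b; f → c → i; g → g → d; h → e → c; i → i → h.
Collecting the images, φ ∘ ψ = [f e g a b i d c h].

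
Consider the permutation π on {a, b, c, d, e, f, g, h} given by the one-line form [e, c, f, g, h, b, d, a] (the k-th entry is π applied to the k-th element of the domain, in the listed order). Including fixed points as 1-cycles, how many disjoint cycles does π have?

The cycle decomposition is (a, e, h)(b, c, f)(d, g), which has 3 cycles (counting 1-cycles).

3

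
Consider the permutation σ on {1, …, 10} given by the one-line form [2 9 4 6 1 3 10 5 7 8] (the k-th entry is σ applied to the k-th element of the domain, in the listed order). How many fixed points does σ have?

0

No element satisfies σ(x) = x, so there are 0 fixed points.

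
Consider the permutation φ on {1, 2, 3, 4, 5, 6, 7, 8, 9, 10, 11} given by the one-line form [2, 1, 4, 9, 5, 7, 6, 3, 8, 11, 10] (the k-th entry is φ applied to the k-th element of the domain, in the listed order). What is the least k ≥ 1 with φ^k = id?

Decomposing into disjoint cycles gives cycle lengths 4, 2, 2, 2, 1.
The order of φ is the least common multiple of its cycle lengths: lcm(4, 2, 2, 2) = 4.

4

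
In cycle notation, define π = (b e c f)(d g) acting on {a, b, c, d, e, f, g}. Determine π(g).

In the cycle (d g), g is followed by d, so π(g) = d.

d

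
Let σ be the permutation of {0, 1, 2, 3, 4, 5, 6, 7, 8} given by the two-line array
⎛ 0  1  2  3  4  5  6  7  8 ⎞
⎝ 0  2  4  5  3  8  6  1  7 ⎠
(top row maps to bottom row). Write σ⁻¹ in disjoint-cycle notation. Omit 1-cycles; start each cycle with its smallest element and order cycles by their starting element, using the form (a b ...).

(1 7 8 5 3 4 2)

The cycle decomposition of σ is (1 2 4 3 5 8 7).
Reversing each cycle (and rotating so the smallest element leads) gives σ⁻¹ = (1 7 8 5 3 4 2).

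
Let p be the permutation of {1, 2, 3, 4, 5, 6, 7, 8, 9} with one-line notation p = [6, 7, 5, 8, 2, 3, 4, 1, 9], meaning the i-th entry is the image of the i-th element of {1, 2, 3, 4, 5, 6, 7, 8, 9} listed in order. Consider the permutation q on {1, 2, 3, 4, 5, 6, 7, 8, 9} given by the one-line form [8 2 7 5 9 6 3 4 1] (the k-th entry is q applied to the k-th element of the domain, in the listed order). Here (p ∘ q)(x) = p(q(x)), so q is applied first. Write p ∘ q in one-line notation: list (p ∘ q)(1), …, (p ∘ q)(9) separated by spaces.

(p ∘ q)(x) = p(q(x)). Computing each image: p(q(1)) = p(8) = 1, p(q(2)) = p(2) = 7, p(q(3)) = p(7) = 4, p(q(4)) = p(5) = 2, p(q(5)) = p(9) = 9, p(q(6)) = p(6) = 3, p(q(7)) = p(3) = 5, p(q(8)) = p(4) = 8, p(q(9)) = p(1) = 6.
Hence p ∘ q = [1 7 4 2 9 3 5 8 6].

1 7 4 2 9 3 5 8 6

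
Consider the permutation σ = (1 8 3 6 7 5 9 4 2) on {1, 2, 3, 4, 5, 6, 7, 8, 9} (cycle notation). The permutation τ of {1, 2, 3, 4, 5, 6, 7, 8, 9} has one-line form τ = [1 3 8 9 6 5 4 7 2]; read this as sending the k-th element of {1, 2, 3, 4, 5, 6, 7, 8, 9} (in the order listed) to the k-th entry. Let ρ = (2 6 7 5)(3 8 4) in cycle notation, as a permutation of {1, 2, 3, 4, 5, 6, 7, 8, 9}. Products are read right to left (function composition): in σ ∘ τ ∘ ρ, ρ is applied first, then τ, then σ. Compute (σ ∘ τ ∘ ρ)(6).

Apply the permutations in order: ρ(6) = 7, then τ(7) = 4, then σ(4) = 2. So (σ ∘ τ ∘ ρ)(6) = 2.

2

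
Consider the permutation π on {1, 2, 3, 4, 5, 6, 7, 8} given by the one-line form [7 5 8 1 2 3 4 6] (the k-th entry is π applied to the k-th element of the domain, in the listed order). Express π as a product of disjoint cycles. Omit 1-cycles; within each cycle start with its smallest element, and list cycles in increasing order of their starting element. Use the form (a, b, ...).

From 1: 1 → 7 → 4 → 1, closing the cycle (1, 7, 4).
Repeating from the next unused element and collecting all non-trivial cycles gives (1, 7, 4)(2, 5)(3, 8, 6).

(1, 7, 4)(2, 5)(3, 8, 6)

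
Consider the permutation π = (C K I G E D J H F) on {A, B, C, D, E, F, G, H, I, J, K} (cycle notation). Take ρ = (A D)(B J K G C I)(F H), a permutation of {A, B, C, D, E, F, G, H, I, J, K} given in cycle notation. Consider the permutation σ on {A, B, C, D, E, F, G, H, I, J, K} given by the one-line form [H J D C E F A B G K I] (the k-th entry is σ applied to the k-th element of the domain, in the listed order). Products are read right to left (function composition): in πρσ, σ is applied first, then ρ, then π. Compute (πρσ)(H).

Apply the permutations in order: σ(H) = B, then ρ(B) = J, then π(J) = H. So (πρσ)(H) = H.

H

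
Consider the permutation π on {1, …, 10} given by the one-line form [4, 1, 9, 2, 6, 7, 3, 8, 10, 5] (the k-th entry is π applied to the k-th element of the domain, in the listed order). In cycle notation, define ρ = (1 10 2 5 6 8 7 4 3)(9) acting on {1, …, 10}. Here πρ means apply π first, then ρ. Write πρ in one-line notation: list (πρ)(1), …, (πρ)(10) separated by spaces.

For each element, apply π then ρ: 1 → 4 → 3; 2 → 1 → 10; 3 → 9 → 9; 4 → 2 → 5; 5 → 6 → 8; 6 → 7 → 4; 7 → 3 → 1; 8 → 8 → 7; 9 → 10 → 2; 10 → 5 → 6.
So πρ in one-line form is 3 10 9 5 8 4 1 7 2 6.

3 10 9 5 8 4 1 7 2 6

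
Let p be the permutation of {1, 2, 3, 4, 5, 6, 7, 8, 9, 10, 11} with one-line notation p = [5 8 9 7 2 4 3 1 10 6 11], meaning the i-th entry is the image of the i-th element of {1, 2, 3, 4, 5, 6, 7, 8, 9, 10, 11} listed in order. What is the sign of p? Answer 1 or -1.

In disjoint-cycle form the cycle lengths are 6, 4, 1.
A cycle is odd iff its length is even; p has 2 even-length cycles, so sgn(p) = (−1)^2 and p is even.

1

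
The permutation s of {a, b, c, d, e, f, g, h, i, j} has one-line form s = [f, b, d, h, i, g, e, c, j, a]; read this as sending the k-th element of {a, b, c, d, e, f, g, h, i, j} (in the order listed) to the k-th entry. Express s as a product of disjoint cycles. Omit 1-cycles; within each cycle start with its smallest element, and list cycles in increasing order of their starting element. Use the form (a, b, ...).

(a, f, g, e, i, j)(c, d, h)

Iterating s from a gives a → f → g → e → i → j → a; that is the 6-cycle (a, f, g, e, i, j).
Repeating from the next unused element and collecting all non-trivial cycles gives (a, f, g, e, i, j)(c, d, h).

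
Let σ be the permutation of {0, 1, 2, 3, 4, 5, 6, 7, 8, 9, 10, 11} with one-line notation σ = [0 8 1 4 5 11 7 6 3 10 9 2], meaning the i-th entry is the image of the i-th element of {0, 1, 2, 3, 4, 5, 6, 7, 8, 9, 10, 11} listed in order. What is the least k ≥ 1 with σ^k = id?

Writing σ as disjoint cycles, the cycle lengths are 7, 2, 2, 1.
Since disjoint cycles commute, ord(σ) = lcm(7, 2, 2) = 14.

14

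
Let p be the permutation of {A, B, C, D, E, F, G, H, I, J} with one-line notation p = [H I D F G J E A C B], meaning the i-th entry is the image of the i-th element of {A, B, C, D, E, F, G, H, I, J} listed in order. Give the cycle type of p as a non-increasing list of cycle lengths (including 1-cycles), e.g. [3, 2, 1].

The disjoint cycles are (A, H)(B, I, C, D, F, J)(E, G), with lengths 6, 2, 2 in non-increasing order.

[6, 2, 2]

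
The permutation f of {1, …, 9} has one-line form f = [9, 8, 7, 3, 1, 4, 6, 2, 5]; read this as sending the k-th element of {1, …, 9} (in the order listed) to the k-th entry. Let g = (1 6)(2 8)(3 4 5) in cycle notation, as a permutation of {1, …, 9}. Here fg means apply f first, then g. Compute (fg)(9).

3

First apply f: f(9) = 5, then g(5) = 3. Thus (fg)(9) = 3.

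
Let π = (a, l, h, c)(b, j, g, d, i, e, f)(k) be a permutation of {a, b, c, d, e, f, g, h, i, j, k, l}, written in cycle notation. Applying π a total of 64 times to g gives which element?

d

g lies in the 7-cycle (b, j, g, d, i, e, f).
On a 7-cycle, π^7 is the identity, so π^64 = π^1 there (64 ≡ 1 mod 7).
Advancing 1 step from g: g → d.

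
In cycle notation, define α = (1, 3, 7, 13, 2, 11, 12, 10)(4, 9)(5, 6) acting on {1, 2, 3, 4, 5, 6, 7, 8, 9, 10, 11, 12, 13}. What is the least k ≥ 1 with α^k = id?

The cycle type of α is (8, 2, 2, 1).
The order of α is the least common multiple of its cycle lengths: lcm(8, 2, 2) = 8.

8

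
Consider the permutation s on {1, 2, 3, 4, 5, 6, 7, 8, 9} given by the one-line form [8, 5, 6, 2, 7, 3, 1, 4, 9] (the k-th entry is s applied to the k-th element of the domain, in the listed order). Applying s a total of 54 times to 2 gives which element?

Tracing 2 → 5 → … returns to 2 after 6 steps, so 2 lies in a 6-cycle (1 8 4 2 5 7).
On a 6-cycle, s^6 is the identity, so s^54 = s^0 there (54 ≡ 0 mod 6).
So s^54(2) = 2.

2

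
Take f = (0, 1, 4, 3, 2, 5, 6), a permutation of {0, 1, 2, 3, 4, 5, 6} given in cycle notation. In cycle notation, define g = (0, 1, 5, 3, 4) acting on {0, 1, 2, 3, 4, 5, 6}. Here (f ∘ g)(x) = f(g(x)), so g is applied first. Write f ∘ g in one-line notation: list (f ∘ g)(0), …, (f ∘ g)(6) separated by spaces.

(f ∘ g)(x) = f(g(x)). Computing each image: f(g(0)) = f(1) = 4, f(g(1)) = f(5) = 6, f(g(2)) = f(2) = 5, f(g(3)) = f(4) = 3, f(g(4)) = f(0) = 1, f(g(5)) = f(3) = 2, f(g(6)) = f(6) = 0.
Hence f ∘ g = [4 6 5 3 1 2 0].

4 6 5 3 1 2 0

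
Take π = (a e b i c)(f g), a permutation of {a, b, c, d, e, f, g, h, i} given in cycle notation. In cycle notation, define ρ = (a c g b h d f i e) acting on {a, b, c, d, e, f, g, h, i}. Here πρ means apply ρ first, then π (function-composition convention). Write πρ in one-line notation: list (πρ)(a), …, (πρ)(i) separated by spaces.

(πρ)(x) = π(ρ(x)). Computing each image: π(ρ(a)) = π(c) = a, π(ρ(b)) = π(h) = h, π(ρ(c)) = π(g) = f, π(ρ(d)) = π(f) = g, π(ρ(e)) = π(a) = e, π(ρ(f)) = π(i) = c, π(ρ(g)) = π(b) = i, π(ρ(h)) = π(d) = d, π(ρ(i)) = π(e) = b.
Hence πρ = [a h f g e c i d b].

a h f g e c i d b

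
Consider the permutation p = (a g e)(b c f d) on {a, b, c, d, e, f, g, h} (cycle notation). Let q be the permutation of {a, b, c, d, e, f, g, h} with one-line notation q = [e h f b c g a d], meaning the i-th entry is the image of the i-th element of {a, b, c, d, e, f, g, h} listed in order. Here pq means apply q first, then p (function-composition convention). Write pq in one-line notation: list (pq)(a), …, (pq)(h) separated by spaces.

(pq)(x) = p(q(x)). Computing each image: p(q(a)) = p(e) = a, p(q(b)) = p(h) = h, p(q(c)) = p(f) = d, p(q(d)) = p(b) = c, p(q(e)) = p(c) = f, p(q(f)) = p(g) = e, p(q(g)) = p(a) = g, p(q(h)) = p(d) = b.
Hence pq = [a h d c f e g b].

a h d c f e g b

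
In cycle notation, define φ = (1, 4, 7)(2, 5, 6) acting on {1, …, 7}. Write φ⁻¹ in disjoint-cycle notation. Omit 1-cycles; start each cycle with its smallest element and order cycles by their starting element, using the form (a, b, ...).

If φ sends a → b within a cycle, φ⁻¹ sends b → a; equivalently, reverse each cycle.
Reversing each cycle of φ and rotating so the smallest element leads gives (1, 7, 4)(2, 6, 5).

(1, 7, 4)(2, 6, 5)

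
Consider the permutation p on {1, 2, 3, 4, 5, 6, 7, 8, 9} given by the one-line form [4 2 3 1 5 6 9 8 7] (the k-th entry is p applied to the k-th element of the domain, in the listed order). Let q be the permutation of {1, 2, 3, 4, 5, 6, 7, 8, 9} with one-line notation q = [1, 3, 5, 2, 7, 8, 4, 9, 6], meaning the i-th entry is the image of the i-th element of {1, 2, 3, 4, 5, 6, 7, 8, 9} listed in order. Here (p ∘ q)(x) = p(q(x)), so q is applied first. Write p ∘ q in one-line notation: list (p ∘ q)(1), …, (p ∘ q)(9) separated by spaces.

4 3 5 2 9 8 1 7 6

For each element, apply q then p: 1 → 1 → 4; 2 → 3 → 3; 3 → 5 → 5; 4 → 2 → 2; 5 → 7 → 9; 6 → 8 → 8; 7 → 4 → 1; 8 → 9 → 7; 9 → 6 → 6.
So p ∘ q in one-line form is 4 3 5 2 9 8 1 7 6.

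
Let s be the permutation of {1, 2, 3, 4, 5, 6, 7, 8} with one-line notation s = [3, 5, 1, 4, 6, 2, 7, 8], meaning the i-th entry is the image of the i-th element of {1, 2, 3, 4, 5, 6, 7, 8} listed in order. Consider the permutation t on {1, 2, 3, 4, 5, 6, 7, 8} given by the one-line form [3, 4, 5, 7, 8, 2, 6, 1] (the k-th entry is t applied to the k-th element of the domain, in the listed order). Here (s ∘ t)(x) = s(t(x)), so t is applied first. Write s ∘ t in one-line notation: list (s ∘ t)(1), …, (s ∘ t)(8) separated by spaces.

For each element, apply t then s: 1 → 3 → 1; 2 → 4 → 4; 3 → 5 → 6; 4 → 7 → 7; 5 → 8 → 8; 6 → 2 → 5; 7 → 6 → 2; 8 → 1 → 3.
So s ∘ t in one-line form is 1 4 6 7 8 5 2 3.

1 4 6 7 8 5 2 3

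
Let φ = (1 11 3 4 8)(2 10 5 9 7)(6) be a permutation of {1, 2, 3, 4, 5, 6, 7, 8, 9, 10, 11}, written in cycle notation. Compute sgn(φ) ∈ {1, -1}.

The cycle lengths are 5, 5, 1.
A cycle of length ℓ contributes ℓ−1 transpositions, so φ is a product of 4 + 4 = 8 transpositions — even.

1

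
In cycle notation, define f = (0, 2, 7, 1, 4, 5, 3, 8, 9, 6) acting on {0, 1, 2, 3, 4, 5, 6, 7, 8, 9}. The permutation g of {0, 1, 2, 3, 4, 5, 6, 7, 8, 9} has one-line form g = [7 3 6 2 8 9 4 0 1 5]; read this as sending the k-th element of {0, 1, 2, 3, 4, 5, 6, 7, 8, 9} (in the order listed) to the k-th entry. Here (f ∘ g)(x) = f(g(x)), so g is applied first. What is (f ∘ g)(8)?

4

g(8) = 1, then f(1) = 4; composing gives (f ∘ g)(8) = 4.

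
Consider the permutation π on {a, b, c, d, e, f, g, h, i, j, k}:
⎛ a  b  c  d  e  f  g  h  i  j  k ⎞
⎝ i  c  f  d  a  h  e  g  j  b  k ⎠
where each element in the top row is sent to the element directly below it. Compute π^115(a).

g

Tracing a → i → … returns to a after 9 steps, so a lies in a 9-cycle (a i j b c f h g e).
On a 9-cycle, π^9 is the identity, so π^115 = π^7 there (115 ≡ 7 mod 9).
Stepping 7 places around the cycle: a → i → j → b → c → f → h → g.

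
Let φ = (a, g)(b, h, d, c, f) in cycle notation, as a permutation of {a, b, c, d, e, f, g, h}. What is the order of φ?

The cycle type of φ is (5, 2, 1).
Since disjoint cycles commute, ord(φ) = lcm(5, 2) = 10.

10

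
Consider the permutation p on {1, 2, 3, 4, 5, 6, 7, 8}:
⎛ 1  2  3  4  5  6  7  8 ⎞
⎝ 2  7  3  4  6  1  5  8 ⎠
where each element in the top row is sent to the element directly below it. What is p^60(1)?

1

Tracing 1 → 2 → … returns to 1 after 5 steps, so 1 lies in a 5-cycle (1 2 7 5 6).
On a 5-cycle, p^5 is the identity, so p^60 = p^0 there (60 ≡ 0 mod 5).
So p^60(1) = 1.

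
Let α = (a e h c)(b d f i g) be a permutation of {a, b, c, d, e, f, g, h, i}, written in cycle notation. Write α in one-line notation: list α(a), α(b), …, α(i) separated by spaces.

Each element maps to the next entry in its cycle (wrapping to the front): a→e, b→d, c→a, d→f, e→h, f→i, g→b, h→c, i→g.
Listing these in domain order gives e d a f h i b c g.

e d a f h i b c g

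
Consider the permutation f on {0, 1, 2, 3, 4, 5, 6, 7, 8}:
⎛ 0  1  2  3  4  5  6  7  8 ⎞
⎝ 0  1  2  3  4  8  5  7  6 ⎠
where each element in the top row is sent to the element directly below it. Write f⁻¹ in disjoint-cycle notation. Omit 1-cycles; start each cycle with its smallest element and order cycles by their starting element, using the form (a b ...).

First write f in disjoint cycles: (5 8 6).
The inverse reverses every cycle; in canonical form, f⁻¹ = (5 6 8).

(5 6 8)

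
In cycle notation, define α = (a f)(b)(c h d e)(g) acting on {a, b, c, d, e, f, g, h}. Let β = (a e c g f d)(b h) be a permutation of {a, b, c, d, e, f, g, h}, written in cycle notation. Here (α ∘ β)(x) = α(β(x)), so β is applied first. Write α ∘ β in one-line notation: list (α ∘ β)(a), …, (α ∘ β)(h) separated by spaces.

Chase each element through β then α: a → e → c; b → h → d; c → g → g; d → a → f; e → c → h; f → d → e; g → f → a; h → b → b.
So α ∘ β in one-line form is c d g f h e a b.

c d g f h e a b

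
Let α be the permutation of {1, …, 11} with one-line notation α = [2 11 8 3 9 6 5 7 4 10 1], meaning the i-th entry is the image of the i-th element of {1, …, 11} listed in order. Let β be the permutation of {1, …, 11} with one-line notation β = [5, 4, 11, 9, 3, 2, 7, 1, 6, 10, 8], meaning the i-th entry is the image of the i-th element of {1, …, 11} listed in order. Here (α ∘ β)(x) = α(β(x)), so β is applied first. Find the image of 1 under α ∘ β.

9

First apply β: β(1) = 5, then α(5) = 9. Thus (α ∘ β)(1) = 9.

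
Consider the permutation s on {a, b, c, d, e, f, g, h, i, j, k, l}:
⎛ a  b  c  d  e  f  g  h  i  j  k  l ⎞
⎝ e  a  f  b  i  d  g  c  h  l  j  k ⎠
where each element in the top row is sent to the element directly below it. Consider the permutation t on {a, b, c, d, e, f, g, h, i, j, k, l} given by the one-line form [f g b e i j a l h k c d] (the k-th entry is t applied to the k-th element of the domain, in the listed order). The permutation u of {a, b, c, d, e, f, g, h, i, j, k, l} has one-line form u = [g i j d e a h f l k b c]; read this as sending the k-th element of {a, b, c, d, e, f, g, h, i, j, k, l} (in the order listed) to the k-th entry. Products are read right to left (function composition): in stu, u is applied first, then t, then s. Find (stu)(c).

j

Apply the permutations in order: u(c) = j, then t(j) = k, then s(k) = j. So (stu)(c) = j.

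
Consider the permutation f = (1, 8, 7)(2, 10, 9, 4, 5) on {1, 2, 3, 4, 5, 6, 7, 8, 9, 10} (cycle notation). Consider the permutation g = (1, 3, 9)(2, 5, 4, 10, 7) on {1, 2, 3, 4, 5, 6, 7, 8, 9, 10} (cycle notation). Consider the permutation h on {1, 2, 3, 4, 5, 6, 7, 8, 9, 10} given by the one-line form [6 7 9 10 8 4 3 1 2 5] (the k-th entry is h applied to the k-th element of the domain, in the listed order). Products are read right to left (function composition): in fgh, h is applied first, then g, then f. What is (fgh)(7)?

(fgh)(7) = f(g(h(7))). h(7) = 3, then g(3) = 9, then f(9) = 4, so the result is 4.

4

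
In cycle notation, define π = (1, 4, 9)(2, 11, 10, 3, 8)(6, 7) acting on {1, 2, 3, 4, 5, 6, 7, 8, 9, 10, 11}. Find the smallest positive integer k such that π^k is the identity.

The disjoint cycles have lengths 5, 3, 2, 1.
The order of π is the least common multiple of its cycle lengths: lcm(5, 3, 2) = 30.

30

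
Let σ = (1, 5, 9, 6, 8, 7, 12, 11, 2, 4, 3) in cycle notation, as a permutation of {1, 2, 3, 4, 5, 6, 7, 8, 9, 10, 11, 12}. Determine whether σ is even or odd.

even

The cycle lengths are 11, 1.
A cycle is odd iff its length is even; σ has 0 even-length cycles, so sgn(σ) = (−1)^0 and σ is even.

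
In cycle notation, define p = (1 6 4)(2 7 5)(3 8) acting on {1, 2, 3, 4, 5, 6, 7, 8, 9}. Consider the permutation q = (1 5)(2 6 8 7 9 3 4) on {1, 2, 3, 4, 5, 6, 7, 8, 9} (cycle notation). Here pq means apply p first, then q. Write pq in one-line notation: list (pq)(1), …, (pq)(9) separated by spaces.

8 9 7 5 6 2 1 4 3

For each element, apply p then q: 1 → 6 → 8; 2 → 7 → 9; 3 → 8 → 7; 4 → 1 → 5; 5 → 2 → 6; 6 → 4 → 2; 7 → 5 → 1; 8 → 3 → 4; 9 → 9 → 3.
So pq in one-line form is 8 9 7 5 6 2 1 4 3.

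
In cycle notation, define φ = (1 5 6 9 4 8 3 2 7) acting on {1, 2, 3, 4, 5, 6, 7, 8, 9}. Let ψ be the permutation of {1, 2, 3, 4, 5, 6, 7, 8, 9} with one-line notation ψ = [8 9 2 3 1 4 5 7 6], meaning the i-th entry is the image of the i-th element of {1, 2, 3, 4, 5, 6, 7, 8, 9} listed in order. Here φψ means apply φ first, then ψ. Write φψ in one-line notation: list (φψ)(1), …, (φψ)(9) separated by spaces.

(φψ)(x) = ψ(φ(x)). Computing each image: ψ(φ(1)) = ψ(5) = 1, ψ(φ(2)) = ψ(7) = 5, ψ(φ(3)) = ψ(2) = 9, ψ(φ(4)) = ψ(8) = 7, ψ(φ(5)) = ψ(6) = 4, ψ(φ(6)) = ψ(9) = 6, ψ(φ(7)) = ψ(1) = 8, ψ(φ(8)) = ψ(3) = 2, ψ(φ(9)) = ψ(4) = 3.
Hence φψ = [1 5 9 7 4 6 8 2 3].

1 5 9 7 4 6 8 2 3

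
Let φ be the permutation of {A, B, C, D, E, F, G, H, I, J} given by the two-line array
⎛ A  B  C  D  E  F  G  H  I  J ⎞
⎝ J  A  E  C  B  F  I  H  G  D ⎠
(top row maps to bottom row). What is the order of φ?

Writing φ as disjoint cycles, the cycle lengths are 6, 2, 1, 1.
The order of φ is the least common multiple of its cycle lengths: lcm(6, 2) = 6.

6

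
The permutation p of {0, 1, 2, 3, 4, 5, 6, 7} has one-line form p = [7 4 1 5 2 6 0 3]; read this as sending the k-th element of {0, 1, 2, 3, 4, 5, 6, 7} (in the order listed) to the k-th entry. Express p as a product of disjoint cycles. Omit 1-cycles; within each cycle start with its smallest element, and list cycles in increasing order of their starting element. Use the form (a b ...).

(0 7 3 5 6)(1 4 2)

From 0: 0 → 7 → 3 → 5 → 6 → 0, closing the cycle (0 7 3 5 6).
Repeating from the next unused element and collecting all non-trivial cycles gives (0 7 3 5 6)(1 4 2).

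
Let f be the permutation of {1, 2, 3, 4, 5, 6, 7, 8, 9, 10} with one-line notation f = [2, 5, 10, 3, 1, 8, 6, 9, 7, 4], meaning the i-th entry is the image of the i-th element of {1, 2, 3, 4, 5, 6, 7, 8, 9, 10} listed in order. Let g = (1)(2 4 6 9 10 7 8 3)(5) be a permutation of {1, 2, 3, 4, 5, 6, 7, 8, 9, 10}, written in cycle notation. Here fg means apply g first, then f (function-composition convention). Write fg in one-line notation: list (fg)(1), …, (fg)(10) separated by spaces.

2 3 5 8 1 7 9 10 4 6

Chase each element through g then f: 1 → 1 → 2; 2 → 4 → 3; 3 → 2 → 5; 4 → 6 → 8; 5 → 5 → 1; 6 → 9 → 7; 7 → 8 → 9; 8 → 3 → 10; 9 → 10 → 4; 10 → 7 → 6.
So fg in one-line form is 2 3 5 8 1 7 9 10 4 6.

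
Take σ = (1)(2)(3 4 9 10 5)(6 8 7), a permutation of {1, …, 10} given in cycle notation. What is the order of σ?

15

The disjoint cycles have lengths 5, 3, 1, 1.
The order is lcm(5, 3) = 15.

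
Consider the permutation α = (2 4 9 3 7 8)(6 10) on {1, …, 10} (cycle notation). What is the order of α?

6

The disjoint cycles have lengths 6, 2, 1, 1.
Since disjoint cycles commute, ord(α) = lcm(6, 2) = 6.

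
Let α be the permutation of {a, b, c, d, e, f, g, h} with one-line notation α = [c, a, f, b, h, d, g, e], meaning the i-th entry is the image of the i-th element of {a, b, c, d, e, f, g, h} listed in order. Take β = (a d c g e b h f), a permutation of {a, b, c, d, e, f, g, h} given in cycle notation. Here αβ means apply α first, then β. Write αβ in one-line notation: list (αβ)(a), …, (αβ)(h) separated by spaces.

g d a h f c e b

(αβ)(x) = β(α(x)). Computing each image: β(α(a)) = β(c) = g, β(α(b)) = β(a) = d, β(α(c)) = β(f) = a, β(α(d)) = β(b) = h, β(α(e)) = β(h) = f, β(α(f)) = β(d) = c, β(α(g)) = β(g) = e, β(α(h)) = β(e) = b.
Hence αβ = [g d a h f c e b].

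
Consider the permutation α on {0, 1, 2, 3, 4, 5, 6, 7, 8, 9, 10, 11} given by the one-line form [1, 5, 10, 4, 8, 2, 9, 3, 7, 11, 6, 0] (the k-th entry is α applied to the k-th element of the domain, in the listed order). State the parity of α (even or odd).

In disjoint-cycle form the cycle lengths are 8, 4.
A cycle of length ℓ contributes ℓ−1 transpositions, so α is a product of 7 + 3 = 10 transpositions — even.

even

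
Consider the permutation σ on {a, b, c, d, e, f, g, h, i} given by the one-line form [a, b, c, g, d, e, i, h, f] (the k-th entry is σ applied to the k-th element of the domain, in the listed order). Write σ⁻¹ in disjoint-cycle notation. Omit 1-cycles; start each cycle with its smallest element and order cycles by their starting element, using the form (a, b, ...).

The cycle decomposition of σ is (d, g, i, f, e).
Reversing each cycle (and rotating so the smallest element leads) gives σ⁻¹ = (d, e, f, i, g).

(d, e, f, i, g)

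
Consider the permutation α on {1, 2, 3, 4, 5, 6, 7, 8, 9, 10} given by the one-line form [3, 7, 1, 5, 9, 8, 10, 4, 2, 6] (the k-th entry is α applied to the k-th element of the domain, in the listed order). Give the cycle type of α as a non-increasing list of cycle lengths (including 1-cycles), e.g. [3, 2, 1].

The disjoint cycles are (1, 3)(2, 7, 10, 6, 8, 4, 5, 9), with lengths 8, 2 in non-increasing order.

[8, 2]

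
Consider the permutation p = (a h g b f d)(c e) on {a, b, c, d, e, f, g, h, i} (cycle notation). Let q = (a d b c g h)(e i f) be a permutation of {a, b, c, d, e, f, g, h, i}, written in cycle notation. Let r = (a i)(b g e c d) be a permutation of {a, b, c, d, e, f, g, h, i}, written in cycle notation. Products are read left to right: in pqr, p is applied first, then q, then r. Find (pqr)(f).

Apply the permutations in order: p(f) = d, then q(d) = b, then r(b) = g. So (pqr)(f) = g.

g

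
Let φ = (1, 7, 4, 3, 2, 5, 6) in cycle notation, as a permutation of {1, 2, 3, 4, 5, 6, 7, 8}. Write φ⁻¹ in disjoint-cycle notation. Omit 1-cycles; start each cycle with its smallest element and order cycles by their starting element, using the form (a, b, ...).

If φ sends a → b within a cycle, φ⁻¹ sends b → a; equivalently, reverse each cycle.
Reversing each cycle of φ and rotating so the smallest element leads gives (1, 6, 5, 2, 3, 4, 7).

(1, 6, 5, 2, 3, 4, 7)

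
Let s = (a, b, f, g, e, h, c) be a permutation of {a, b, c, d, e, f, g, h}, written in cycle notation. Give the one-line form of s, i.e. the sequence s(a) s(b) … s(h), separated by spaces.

b f a d h g e c

Image by image: a→b, b→f, c→a, d→d, e→h, f→g, g→e, h→c.
Listing these in domain order gives b f a d h g e c.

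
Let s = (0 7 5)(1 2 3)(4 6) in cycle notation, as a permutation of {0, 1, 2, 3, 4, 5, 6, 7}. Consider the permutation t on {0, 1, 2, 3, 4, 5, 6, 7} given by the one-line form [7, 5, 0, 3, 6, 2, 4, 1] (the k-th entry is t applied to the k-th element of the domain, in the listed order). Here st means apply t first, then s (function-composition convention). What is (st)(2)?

t(2) = 0, then s(0) = 7; composing gives (st)(2) = 7.

7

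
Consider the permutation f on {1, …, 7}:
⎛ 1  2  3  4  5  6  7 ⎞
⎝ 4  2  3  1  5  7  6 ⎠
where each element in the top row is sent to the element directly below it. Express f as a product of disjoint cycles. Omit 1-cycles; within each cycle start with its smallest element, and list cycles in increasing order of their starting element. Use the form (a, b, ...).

Iterating f from 1 gives 1 → 4 → 1; that is the 2-cycle (1, 4).
Repeating from the next unused element and collecting all non-trivial cycles gives (1, 4)(6, 7).

(1, 4)(6, 7)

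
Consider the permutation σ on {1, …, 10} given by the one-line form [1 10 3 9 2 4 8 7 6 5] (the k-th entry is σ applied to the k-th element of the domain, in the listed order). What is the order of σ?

6

Decomposing into disjoint cycles gives cycle lengths 3, 3, 2, 1, 1.
Since disjoint cycles commute, ord(σ) = lcm(3, 3, 2) = 6.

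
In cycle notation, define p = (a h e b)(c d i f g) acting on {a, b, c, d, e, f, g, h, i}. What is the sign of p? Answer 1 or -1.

-1

The cycle lengths are 5, 4.
A cycle of length ℓ contributes ℓ−1 transpositions, so p is a product of 4 + 3 = 7 transpositions — odd.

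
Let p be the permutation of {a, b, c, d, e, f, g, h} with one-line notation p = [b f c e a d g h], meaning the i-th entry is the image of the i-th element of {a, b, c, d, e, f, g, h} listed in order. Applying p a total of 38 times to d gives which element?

b

Tracing d → e → … returns to d after 5 steps, so d lies in a 5-cycle (a, b, f, d, e).
Powers repeat with period 5 on this cycle, and 38 mod 5 = 3, so p^38(d) = p^3(d).
Advancing 3 steps from d: d → e → a → b.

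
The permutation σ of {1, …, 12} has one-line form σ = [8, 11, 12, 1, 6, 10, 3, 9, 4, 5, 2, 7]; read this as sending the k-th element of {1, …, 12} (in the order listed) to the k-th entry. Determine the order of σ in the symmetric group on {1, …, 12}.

12

Decomposing into disjoint cycles gives cycle lengths 4, 3, 3, 2.
Since disjoint cycles commute, ord(σ) = lcm(4, 3, 3, 2) = 12.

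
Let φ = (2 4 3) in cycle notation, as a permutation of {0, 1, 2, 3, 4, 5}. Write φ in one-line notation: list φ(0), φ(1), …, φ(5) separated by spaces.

Reading each image from the cycles: 0↦0, 1↦1, 2↦4, 3↦2, 4↦3, 5↦5.
So the one-line form is 0 1 4 2 3 5.

0 1 4 2 3 5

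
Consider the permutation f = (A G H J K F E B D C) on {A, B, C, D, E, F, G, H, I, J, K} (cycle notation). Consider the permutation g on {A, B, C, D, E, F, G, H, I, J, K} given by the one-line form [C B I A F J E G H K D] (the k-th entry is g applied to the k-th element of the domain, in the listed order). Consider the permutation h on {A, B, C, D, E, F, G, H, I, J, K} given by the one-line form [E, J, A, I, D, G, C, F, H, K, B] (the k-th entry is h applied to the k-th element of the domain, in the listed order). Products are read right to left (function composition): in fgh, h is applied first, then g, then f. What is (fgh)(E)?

G

Apply the permutations in order: h(E) = D, then g(D) = A, then f(A) = G. So (fgh)(E) = G.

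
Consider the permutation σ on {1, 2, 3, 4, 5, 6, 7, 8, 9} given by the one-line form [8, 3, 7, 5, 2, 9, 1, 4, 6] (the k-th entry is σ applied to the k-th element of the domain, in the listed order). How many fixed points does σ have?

No element satisfies σ(x) = x, so there are 0 fixed points.

0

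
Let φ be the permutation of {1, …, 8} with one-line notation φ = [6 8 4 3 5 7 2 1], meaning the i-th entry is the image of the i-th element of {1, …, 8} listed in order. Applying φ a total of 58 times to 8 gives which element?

7

Tracing 8 → 1 → … returns to 8 after 5 steps, so 8 lies in a 5-cycle (1 6 7 2 8).
Since the cycle has length 5, φ^58 acts on it the same as φ^3 (58 mod 5 = 3).
Advancing 3 steps from 8: 8 → 1 → 6 → 7.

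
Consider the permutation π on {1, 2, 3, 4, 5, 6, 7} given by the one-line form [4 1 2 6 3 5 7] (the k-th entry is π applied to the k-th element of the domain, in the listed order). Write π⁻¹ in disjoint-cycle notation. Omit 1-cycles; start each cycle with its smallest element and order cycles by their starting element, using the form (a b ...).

(1 2 3 5 6 4)

First write π in disjoint cycles: (1 4 6 5 3 2).
The inverse reverses every cycle; in canonical form, π⁻¹ = (1 2 3 5 6 4).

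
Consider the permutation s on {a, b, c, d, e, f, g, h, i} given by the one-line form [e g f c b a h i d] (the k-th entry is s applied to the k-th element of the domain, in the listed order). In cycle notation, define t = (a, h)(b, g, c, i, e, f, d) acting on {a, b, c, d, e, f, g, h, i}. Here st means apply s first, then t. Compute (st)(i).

b

First apply s: s(i) = d, then t(d) = b. Thus (st)(i) = b.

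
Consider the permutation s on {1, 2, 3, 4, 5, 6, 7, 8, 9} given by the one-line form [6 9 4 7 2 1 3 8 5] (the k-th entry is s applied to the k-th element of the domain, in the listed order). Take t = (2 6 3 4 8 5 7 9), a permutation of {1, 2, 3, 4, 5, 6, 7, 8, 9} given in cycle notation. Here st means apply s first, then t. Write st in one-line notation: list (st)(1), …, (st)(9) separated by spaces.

(st)(x) = t(s(x)). Computing each image: t(s(1)) = t(6) = 3, t(s(2)) = t(9) = 2, t(s(3)) = t(4) = 8, t(s(4)) = t(7) = 9, t(s(5)) = t(2) = 6, t(s(6)) = t(1) = 1, t(s(7)) = t(3) = 4, t(s(8)) = t(8) = 5, t(s(9)) = t(5) = 7.
Hence st = [3 2 8 9 6 1 4 5 7].

3 2 8 9 6 1 4 5 7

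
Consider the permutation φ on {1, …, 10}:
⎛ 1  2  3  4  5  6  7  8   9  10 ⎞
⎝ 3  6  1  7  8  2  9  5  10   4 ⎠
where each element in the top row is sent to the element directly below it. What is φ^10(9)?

Tracing 9 → 10 → … returns to 9 after 4 steps, so 9 lies in a 4-cycle (4, 7, 9, 10).
On a 4-cycle, φ^4 is the identity, so φ^10 = φ^2 there (10 ≡ 2 mod 4).
Stepping 2 places around the cycle: 9 → 10 → 4.

4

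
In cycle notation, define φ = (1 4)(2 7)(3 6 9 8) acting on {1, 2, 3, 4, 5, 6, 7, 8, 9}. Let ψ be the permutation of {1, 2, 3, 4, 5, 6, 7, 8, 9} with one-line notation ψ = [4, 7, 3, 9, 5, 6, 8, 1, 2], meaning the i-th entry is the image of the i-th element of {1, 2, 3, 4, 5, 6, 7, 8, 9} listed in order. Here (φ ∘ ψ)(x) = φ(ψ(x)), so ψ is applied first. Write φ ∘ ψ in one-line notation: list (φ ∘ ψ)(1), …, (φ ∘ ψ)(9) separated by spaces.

Chase each element through ψ then φ: 1 → 4 → 1; 2 → 7 → 2; 3 → 3 → 6; 4 → 9 → 8; 5 → 5 → 5; 6 → 6 → 9; 7 → 8 → 3; 8 → 1 → 4; 9 → 2 → 7.
Collecting the images, φ ∘ ψ = [1 2 6 8 5 9 3 4 7].

1 2 6 8 5 9 3 4 7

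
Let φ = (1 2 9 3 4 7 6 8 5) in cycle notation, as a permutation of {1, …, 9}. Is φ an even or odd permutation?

even

The cycle lengths are 9.
A cycle is odd iff its length is even; φ has 0 even-length cycles, so sgn(φ) = (−1)^0 and φ is even.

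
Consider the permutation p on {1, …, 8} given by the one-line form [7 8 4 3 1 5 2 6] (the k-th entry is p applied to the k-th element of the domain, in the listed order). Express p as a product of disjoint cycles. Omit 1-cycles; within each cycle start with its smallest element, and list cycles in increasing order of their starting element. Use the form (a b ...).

Iterating p from 1 gives 1 → 7 → 2 → 8 → 6 → 5 → 1; that is the 6-cycle (1 7 2 8 6 5).
Repeating from the next unused element and collecting all non-trivial cycles gives (1 7 2 8 6 5)(3 4).

(1 7 2 8 6 5)(3 4)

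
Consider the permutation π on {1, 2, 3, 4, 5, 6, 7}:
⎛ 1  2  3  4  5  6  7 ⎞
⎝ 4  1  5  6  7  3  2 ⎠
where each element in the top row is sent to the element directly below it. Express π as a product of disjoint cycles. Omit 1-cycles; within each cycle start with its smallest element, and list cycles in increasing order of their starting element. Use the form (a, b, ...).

Iterating π from 1 gives 1 → 4 → 6 → 3 → 5 → 7 → 2 → 1; that is the 7-cycle (1, 4, 6, 3, 5, 7, 2).
Continuing from each remaining unvisited element yields (1, 4, 6, 3, 5, 7, 2).

(1, 4, 6, 3, 5, 7, 2)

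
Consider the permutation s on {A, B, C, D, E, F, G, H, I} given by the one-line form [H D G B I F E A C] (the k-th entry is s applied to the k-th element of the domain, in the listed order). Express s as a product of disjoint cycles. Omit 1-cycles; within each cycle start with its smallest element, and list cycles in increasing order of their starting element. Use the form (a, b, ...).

(A, H)(B, D)(C, G, E, I)

Iterating s from A gives A → H → A; that is the 2-cycle (A, H).
Continuing from each remaining unvisited element yields (A, H)(B, D)(C, G, E, I).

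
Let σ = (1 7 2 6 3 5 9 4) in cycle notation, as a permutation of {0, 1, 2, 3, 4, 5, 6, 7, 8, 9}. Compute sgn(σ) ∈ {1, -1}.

-1

The cycle lengths are 8, 1, 1.
A cycle of length ℓ contributes ℓ−1 transpositions, so σ is a product of 7 transpositions — odd.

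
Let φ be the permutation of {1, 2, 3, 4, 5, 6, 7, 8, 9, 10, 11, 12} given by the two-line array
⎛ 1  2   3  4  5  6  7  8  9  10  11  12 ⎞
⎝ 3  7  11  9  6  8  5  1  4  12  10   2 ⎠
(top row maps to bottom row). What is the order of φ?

The disjoint-cycle form of φ has cycle lengths 10, 2.
The order is lcm(10, 2) = 10.

10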